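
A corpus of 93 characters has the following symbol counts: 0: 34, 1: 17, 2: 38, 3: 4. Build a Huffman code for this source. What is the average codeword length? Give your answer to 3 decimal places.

1.817 bits/symbol

Probabilities are the counts divided by 93.
Repeatedly combine the two least-probable nodes; the expected code length is the sum of the merged weights.
merge 4/93 + 17/93 → 7/31
merge 7/31 + 34/93 → 55/93
merge 38/93 + 55/93 → 1
L = 7/31 + 55/93 + 1 = 169/93 ≈ 1.817 bits/symbol.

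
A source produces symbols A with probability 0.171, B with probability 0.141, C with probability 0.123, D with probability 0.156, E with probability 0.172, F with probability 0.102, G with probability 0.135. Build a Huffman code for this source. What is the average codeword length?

Repeatedly combine the two least-probable nodes; the expected code length is the sum of the merged weights.
merge 51/500 + 123/1000 → 9/40
merge 27/200 + 141/1000 → 69/250
merge 39/250 + 171/1000 → 327/1000
merge 43/250 + 9/40 → 397/1000
merge 69/250 + 327/1000 → 603/1000
merge 397/1000 + 603/1000 → 1
L = 9/40 + 69/250 + 327/1000 + 397/1000 + 603/1000 + 1 = 707/250 = 2.828 bits/symbol.

2.828 bits/symbol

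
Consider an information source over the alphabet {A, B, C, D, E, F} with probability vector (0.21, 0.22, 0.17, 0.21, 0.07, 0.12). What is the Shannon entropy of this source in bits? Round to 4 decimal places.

2.4964 bits

H = −Σ pᵢ log₂ pᵢ.
−0.21·log₂(0.21) = 0.4728
−0.22·log₂(0.22) = 0.4806
−0.17·log₂(0.17) = 0.4346
−0.21·log₂(0.21) = 0.4728
−0.07·log₂(0.07) = 0.2686
−0.12·log₂(0.12) = 0.3671
Sum ≈ 2.4964 → 2.4964 bits.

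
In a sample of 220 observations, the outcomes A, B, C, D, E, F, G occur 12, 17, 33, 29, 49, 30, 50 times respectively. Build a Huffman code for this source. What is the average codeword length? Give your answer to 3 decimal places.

Probabilities are the counts divided by 220.
Repeatedly combine the two least-probable nodes; the expected code length is the sum of the merged weights.
merge 3/55 + 17/220 → 29/220
merge 29/220 + 29/220 → 29/110
merge 3/22 + 3/20 → 63/220
merge 49/220 + 5/22 → 9/20
merge 29/110 + 63/220 → 11/20
merge 9/20 + 11/20 → 1
L = 29/220 + 29/110 + 63/220 + 9/20 + 11/20 + 1 = 59/22 ≈ 2.682 bits/symbol.

2.682 bits/symbol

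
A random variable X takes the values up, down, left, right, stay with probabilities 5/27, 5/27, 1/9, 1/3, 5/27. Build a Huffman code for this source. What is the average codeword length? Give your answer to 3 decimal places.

2.296 bits/symbol

Repeatedly combine the two least-probable nodes; the expected code length is the sum of the merged weights.
merge 1/9 + 5/27 → 8/27
merge 5/27 + 5/27 → 10/27
merge 8/27 + 1/3 → 17/27
merge 10/27 + 17/27 → 1
L = 8/27 + 10/27 + 17/27 + 1 = 62/27 ≈ 2.296 bits/symbol.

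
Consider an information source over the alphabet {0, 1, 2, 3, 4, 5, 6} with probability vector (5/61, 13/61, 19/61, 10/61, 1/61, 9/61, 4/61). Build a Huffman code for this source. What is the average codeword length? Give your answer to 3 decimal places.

2.557 bits/symbol

Repeatedly combine the two least-probable nodes; the expected code length is the sum of the merged weights.
merge 1/61 + 4/61 → 5/61
merge 5/61 + 5/61 → 10/61
merge 9/61 + 10/61 → 19/61
merge 10/61 + 13/61 → 23/61
merge 19/61 + 19/61 → 38/61
merge 23/61 + 38/61 → 1
L = 5/61 + 10/61 + 19/61 + 23/61 + 38/61 + 1 = 156/61 ≈ 2.557 bits/symbol.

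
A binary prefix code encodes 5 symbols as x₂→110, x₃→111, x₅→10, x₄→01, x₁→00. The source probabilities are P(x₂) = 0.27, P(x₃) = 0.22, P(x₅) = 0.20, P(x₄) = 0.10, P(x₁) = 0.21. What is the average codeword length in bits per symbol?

2.49 bits/symbol

L̄ = Σ pᵢ·ℓᵢ = 0.27·3 + 0.22·3 + 0.20·2 + 0.10·2 + 0.21·2 = 2.49 bits/symbol.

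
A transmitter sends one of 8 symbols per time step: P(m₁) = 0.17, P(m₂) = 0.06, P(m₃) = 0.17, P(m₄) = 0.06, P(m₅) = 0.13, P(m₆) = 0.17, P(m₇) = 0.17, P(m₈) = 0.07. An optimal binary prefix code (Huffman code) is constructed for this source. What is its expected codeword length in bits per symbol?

Repeatedly combine the two least-probable nodes; the expected code length is the sum of the merged weights.
merge 3/50 + 3/50 → 3/25
merge 7/100 + 3/25 → 19/100
merge 13/100 + 17/100 → 3/10
merge 17/100 + 17/100 → 17/50
merge 17/100 + 19/100 → 9/25
merge 3/10 + 17/50 → 16/25
merge 9/25 + 16/25 → 1
L = 3/25 + 19/100 + 3/10 + 17/50 + 9/25 + 16/25 + 1 = 59/20 = 2.95 bits/symbol.

2.95 bits/symbol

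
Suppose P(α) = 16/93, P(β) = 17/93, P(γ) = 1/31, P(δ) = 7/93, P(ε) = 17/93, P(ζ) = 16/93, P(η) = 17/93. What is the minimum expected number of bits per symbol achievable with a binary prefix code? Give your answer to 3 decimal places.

2.742 bits/symbol

Repeatedly combine the two least-probable nodes; the expected code length is the sum of the merged weights.
merge 1/31 + 7/93 → 10/93
merge 10/93 + 16/93 → 26/93
merge 16/93 + 17/93 → 11/31
merge 17/93 + 17/93 → 34/93
merge 26/93 + 11/31 → 59/93
merge 34/93 + 59/93 → 1
L = 10/93 + 26/93 + 11/31 + 34/93 + 59/93 + 1 = 85/31 ≈ 2.742 bits/symbol.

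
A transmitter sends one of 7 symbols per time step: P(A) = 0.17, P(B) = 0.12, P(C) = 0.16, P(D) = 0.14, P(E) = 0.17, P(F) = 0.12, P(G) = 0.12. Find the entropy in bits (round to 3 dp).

2.791 bits

H = −Σ pᵢ log₂ pᵢ.
−0.17·log₂(0.17) = 0.4346
−0.12·log₂(0.12) = 0.3671
−0.16·log₂(0.16) = 0.4230
−0.14·log₂(0.14) = 0.3971
−0.17·log₂(0.17) = 0.4346
−0.12·log₂(0.12) = 0.3671
−0.12·log₂(0.12) = 0.3671
Sum ≈ 2.7905 → 2.791 bits.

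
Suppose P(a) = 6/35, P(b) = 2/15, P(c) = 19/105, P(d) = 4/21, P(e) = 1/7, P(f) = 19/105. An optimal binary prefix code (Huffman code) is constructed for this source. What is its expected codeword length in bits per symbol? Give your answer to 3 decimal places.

Repeatedly combine the two least-probable nodes; the expected code length is the sum of the merged weights.
merge 2/15 + 1/7 → 29/105
merge 6/35 + 19/105 → 37/105
merge 19/105 + 4/21 → 13/35
merge 29/105 + 37/105 → 22/35
merge 13/35 + 22/35 → 1
L = 29/105 + 37/105 + 13/35 + 22/35 + 1 = 92/35 ≈ 2.629 bits/symbol.

2.629 bits/symbol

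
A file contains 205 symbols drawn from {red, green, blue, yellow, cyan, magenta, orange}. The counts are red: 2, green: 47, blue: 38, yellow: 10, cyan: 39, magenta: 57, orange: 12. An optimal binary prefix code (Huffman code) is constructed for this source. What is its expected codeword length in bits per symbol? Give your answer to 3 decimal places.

2.478 bits/symbol

Probabilities are the counts divided by 205.
Repeatedly combine the two least-probable nodes; the expected code length is the sum of the merged weights.
merge 2/205 + 2/41 → 12/205
merge 12/205 + 12/205 → 24/205
merge 24/205 + 38/205 → 62/205
merge 39/205 + 47/205 → 86/205
merge 57/205 + 62/205 → 119/205
merge 86/205 + 119/205 → 1
L = 12/205 + 24/205 + 62/205 + 86/205 + 119/205 + 1 = 508/205 ≈ 2.478 bits/symbol.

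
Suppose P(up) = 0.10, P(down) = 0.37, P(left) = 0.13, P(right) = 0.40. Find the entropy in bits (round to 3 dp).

H = −Σ pᵢ log₂ pᵢ.
−0.10·log₂(0.10) = 0.3322
−0.37·log₂(0.37) = 0.5307
−0.13·log₂(0.13) = 0.3826
−0.40·log₂(0.40) = 0.5288
Sum ≈ 1.7743 → 1.774 bits.

1.774 bits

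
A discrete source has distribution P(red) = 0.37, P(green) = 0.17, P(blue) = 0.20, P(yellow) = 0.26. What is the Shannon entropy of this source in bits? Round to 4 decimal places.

H = −Σ pᵢ log₂ pᵢ.
−0.37·log₂(0.37) = 0.5307
−0.17·log₂(0.17) = 0.4346
−0.20·log₂(0.20) = 0.4644
−0.26·log₂(0.26) = 0.5053
Sum ≈ 1.9350 → 1.9350 bits.

1.9350 bits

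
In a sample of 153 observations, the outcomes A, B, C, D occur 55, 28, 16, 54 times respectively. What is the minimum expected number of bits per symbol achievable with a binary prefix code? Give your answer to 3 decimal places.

Probabilities are the counts divided by 153.
Repeatedly combine the two least-probable nodes; the expected code length is the sum of the merged weights.
merge 16/153 + 28/153 → 44/153
merge 44/153 + 6/17 → 98/153
merge 55/153 + 98/153 → 1
L = 44/153 + 98/153 + 1 = 295/153 ≈ 1.928 bits/symbol.

1.928 bits/symbol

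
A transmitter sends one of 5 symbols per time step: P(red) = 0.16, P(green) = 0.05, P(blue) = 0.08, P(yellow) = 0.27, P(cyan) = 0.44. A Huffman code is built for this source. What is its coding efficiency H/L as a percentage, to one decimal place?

99.1%

Entropy H = −Σ p log₂ p ≈ 1.9618 bits.
Huffman merges: 1/20+2/25→13/100; 13/100+4/25→29/100; 27/100+29/100→14/25; 11/25+14/25→1. L = 99/50 ≈ 1.9800.
Efficiency = H/L = 1.9618/1.9800 = 99.1%.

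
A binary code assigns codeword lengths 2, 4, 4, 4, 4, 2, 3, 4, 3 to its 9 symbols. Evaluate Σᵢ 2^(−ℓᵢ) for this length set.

1.0625

With common denominator 2^4 = 16: Σ 2^(−ℓᵢ) = 4/16 + 1/16 + 1/16 + 1/16 + 1/16 + 4/16 + 2/16 + 1/16 + 2/16 = 17/16 = 1.0625.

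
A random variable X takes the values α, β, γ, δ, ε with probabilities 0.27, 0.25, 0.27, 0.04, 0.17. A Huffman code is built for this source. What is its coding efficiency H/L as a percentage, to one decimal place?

Entropy H = −Σ p log₂ p ≈ 2.1404 bits.
Huffman merges: 1/25+17/100→21/100; 21/100+1/4→23/50; 27/100+27/100→27/50; 23/50+27/50→1. L = 221/100 ≈ 2.2100.
Efficiency = H/L = 2.1404/2.2100 = 96.8%.

96.8%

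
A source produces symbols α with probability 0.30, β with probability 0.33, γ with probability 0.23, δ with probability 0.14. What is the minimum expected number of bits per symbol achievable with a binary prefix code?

2 bits/symbol

Repeatedly combine the two least-probable nodes; the expected code length is the sum of the merged weights.
merge 7/50 + 23/100 → 37/100
merge 3/10 + 33/100 → 63/100
merge 37/100 + 63/100 → 1
L = 37/100 + 63/100 + 1 = 2 bits/symbol.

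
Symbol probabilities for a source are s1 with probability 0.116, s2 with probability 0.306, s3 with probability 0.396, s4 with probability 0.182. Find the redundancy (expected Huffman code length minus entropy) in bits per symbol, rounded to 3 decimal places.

0.042 bits

Entropy H = −Σ p log₂ p ≈ 1.8599 bits.
Huffman merges: 29/250+91/500→149/500; 149/500+153/500→151/250; 99/250+151/250→1. L = 951/500 ≈ 1.9020.
L − H = 1.9020 − 1.8599 = 0.042 bits.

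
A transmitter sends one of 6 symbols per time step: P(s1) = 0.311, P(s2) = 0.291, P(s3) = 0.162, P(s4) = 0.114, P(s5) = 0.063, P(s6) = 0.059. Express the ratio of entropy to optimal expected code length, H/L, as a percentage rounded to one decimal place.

98.3%

Entropy H = −Σ p log₂ p ≈ 2.3170 bits.
Huffman merges: 59/1000+63/1000→61/500; 57/500+61/500→59/250; 81/500+59/250→199/500; 291/1000+311/1000→301/500; 199/500+301/500→1. L = 1179/500 ≈ 2.3580.
Efficiency = H/L = 2.3170/2.3580 = 98.3%.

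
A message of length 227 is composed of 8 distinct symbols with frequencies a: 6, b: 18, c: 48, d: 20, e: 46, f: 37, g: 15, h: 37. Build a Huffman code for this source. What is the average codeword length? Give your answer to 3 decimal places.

Probabilities are the counts divided by 227.
Repeatedly combine the two least-probable nodes; the expected code length is the sum of the merged weights.
merge 6/227 + 15/227 → 21/227
merge 18/227 + 20/227 → 38/227
merge 21/227 + 37/227 → 58/227
merge 37/227 + 38/227 → 75/227
merge 46/227 + 48/227 → 94/227
merge 58/227 + 75/227 → 133/227
merge 94/227 + 133/227 → 1
L = 21/227 + 38/227 + 58/227 + 75/227 + 94/227 + 133/227 + 1 = 646/227 ≈ 2.846 bits/symbol.

2.846 bits/symbol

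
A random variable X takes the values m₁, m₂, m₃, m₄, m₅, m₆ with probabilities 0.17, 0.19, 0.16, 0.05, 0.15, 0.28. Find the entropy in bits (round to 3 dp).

2.454 bits

H = −Σ pᵢ log₂ pᵢ.
−0.17·log₂(0.17) = 0.4346
−0.19·log₂(0.19) = 0.4552
−0.16·log₂(0.16) = 0.4230
−0.05·log₂(0.05) = 0.2161
−0.15·log₂(0.15) = 0.4105
−0.28·log₂(0.28) = 0.5142
Sum ≈ 2.4537 → 2.454 bits.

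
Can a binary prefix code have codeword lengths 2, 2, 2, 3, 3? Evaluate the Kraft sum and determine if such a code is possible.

1; yes

With common denominator 2^3 = 8: Σ 2^(−ℓᵢ) = 2/8 + 2/8 + 2/8 + 1/8 + 1/8 = 8/8 = 1.
Kraft's inequality requires Σ ≤ 1; here Σ = 1 ≤ 1, so such a prefix code exists.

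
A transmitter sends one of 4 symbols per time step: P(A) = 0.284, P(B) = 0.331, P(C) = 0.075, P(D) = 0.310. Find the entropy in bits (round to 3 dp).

1.848 bits

H = −Σ pᵢ log₂ pᵢ.
−0.284·log₂(0.284) = 0.5158
−0.331·log₂(0.331) = 0.5280
−0.075·log₂(0.075) = 0.2803
−0.310·log₂(0.310) = 0.5238
Sum ≈ 1.8478 → 1.848 bits.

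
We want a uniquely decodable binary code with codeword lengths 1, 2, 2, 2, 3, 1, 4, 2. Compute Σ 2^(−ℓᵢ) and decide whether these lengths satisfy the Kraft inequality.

2.1875; no

With common denominator 2^4 = 16: Σ 2^(−ℓᵢ) = 8/16 + 4/16 + 4/16 + 4/16 + 2/16 + 8/16 + 1/16 + 4/16 = 35/16 = 2.1875.
Kraft's inequality requires Σ ≤ 1; here Σ = 2.1875 > 1, so no such prefix code exists.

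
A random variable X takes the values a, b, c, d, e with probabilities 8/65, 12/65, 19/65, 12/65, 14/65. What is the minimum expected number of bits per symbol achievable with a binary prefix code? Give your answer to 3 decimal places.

2.308 bits/symbol

Repeatedly combine the two least-probable nodes; the expected code length is the sum of the merged weights.
merge 8/65 + 12/65 → 4/13
merge 12/65 + 14/65 → 2/5
merge 19/65 + 4/13 → 3/5
merge 2/5 + 3/5 → 1
L = 4/13 + 2/5 + 3/5 + 1 = 30/13 ≈ 2.308 bits/symbol.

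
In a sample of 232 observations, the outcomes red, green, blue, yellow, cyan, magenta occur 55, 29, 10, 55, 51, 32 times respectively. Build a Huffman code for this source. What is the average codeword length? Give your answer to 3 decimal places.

2.474 bits/symbol

Probabilities are the counts divided by 232.
Repeatedly combine the two least-probable nodes; the expected code length is the sum of the merged weights.
merge 5/116 + 1/8 → 39/232
merge 4/29 + 39/232 → 71/232
merge 51/232 + 55/232 → 53/116
merge 55/232 + 71/232 → 63/116
merge 53/116 + 63/116 → 1
L = 39/232 + 71/232 + 53/116 + 63/116 + 1 = 287/116 ≈ 2.474 bits/symbol.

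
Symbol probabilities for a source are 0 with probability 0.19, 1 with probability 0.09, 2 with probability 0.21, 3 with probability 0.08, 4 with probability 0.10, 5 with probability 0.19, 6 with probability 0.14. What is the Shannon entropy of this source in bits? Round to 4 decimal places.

H = −Σ pᵢ log₂ pᵢ.
−0.19·log₂(0.19) = 0.4552
−0.09·log₂(0.09) = 0.3127
−0.21·log₂(0.21) = 0.4728
−0.08·log₂(0.08) = 0.2915
−0.10·log₂(0.10) = 0.3322
−0.19·log₂(0.19) = 0.4552
−0.14·log₂(0.14) = 0.3971
Sum ≈ 2.7167 → 2.7167 bits.

2.7167 bits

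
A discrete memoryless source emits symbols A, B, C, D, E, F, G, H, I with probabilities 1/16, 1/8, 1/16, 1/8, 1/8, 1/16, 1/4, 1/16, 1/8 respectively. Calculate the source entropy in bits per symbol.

Each probability is a power of 1/2, so log₂(1/p) is an integer.
H = Σ p·log₂(1/p) = 1/16·4 + 1/8·3 + 1/16·4 + 1/8·3 + 1/8·3 + 1/16·4 + 1/4·2 + 1/16·4 + 1/8·3 = 3 bits.

3 bits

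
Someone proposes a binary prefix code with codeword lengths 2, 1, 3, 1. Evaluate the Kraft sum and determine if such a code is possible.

With common denominator 2^3 = 8: Σ 2^(−ℓᵢ) = 2/8 + 4/8 + 1/8 + 4/8 = 11/8 = 1.375.
Kraft's inequality requires Σ ≤ 1; here Σ = 1.375 > 1, so no such prefix code exists.

1.375; no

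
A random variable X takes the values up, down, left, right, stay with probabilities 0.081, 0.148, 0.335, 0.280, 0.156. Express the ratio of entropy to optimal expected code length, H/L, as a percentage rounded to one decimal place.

Entropy H = −Σ p log₂ p ≈ 2.1625 bits.
Huffman merges: 81/1000+37/250→229/1000; 39/250+229/1000→77/200; 7/25+67/200→123/200; 77/200+123/200→1. L = 2229/1000 ≈ 2.2290.
Efficiency = H/L = 2.1625/2.2290 = 97.0%.

97.0%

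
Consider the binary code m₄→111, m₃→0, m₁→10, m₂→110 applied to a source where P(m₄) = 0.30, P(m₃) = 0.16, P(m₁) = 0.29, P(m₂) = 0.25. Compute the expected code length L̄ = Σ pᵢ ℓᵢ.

L̄ = Σ pᵢ·ℓᵢ = 0.30·3 + 0.16·1 + 0.29·2 + 0.25·3 = 2.39 bits/symbol.

2.39 bits/symbol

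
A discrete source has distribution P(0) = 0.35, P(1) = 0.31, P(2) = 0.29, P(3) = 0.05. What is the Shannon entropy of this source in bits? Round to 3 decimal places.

1.788 bits

H = −Σ pᵢ log₂ pᵢ.
−0.35·log₂(0.35) = 0.5301
−0.31·log₂(0.31) = 0.5238
−0.29·log₂(0.29) = 0.5179
−0.05·log₂(0.05) = 0.2161
Sum ≈ 1.7879 → 1.788 bits.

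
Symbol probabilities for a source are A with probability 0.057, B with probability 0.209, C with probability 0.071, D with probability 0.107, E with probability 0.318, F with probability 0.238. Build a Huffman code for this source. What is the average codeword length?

2.363 bits/symbol

Repeatedly combine the two least-probable nodes; the expected code length is the sum of the merged weights.
merge 57/1000 + 71/1000 → 16/125
merge 107/1000 + 16/125 → 47/200
merge 209/1000 + 47/200 → 111/250
merge 119/500 + 159/500 → 139/250
merge 111/250 + 139/250 → 1
L = 16/125 + 47/200 + 111/250 + 139/250 + 1 = 2363/1000 = 2.363 bits/symbol.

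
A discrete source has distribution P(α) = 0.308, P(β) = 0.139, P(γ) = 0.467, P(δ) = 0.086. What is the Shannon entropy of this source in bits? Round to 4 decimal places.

1.7364 bits

H = −Σ pᵢ log₂ pᵢ.
−0.308·log₂(0.308) = 0.5233
−0.139·log₂(0.139) = 0.3957
−0.467·log₂(0.467) = 0.5130
−0.086·log₂(0.086) = 0.3044
Sum ≈ 1.7364 → 1.7364 bits.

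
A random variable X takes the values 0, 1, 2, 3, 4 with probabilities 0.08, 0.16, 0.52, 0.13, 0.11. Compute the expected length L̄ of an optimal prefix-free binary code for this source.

Repeatedly combine the two least-probable nodes; the expected code length is the sum of the merged weights.
merge 2/25 + 11/100 → 19/100
merge 13/100 + 4/25 → 29/100
merge 19/100 + 29/100 → 12/25
merge 12/25 + 13/25 → 1
L = 19/100 + 29/100 + 12/25 + 1 = 49/25 = 1.96 bits/symbol.

1.96 bits/symbol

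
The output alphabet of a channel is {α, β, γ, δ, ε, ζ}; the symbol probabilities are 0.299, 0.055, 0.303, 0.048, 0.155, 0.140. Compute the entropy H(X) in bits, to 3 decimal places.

2.297 bits

H = −Σ pᵢ log₂ pᵢ.
−0.299·log₂(0.299) = 0.5208
−0.055·log₂(0.055) = 0.2301
−0.303·log₂(0.303) = 0.5220
−0.048·log₂(0.048) = 0.2103
−0.155·log₂(0.155) = 0.4169
−0.140·log₂(0.140) = 0.3971
Sum ≈ 2.2972 → 2.297 bits.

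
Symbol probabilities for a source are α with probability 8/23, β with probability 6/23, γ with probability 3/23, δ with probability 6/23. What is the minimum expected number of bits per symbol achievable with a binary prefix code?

Repeatedly combine the two least-probable nodes; the expected code length is the sum of the merged weights.
merge 3/23 + 6/23 → 9/23
merge 6/23 + 8/23 → 14/23
merge 9/23 + 14/23 → 1
L = 9/23 + 14/23 + 1 = 2 bits/symbol.

2 bits/symbol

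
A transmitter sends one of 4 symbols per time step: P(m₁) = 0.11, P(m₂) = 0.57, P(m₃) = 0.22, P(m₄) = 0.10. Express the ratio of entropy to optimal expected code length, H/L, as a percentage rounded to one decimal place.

Entropy H = −Σ p log₂ p ≈ 1.6253 bits.
Huffman merges: 1/10+11/100→21/100; 21/100+11/50→43/100; 43/100+57/100→1. L = 41/25 ≈ 1.6400.
Efficiency = H/L = 1.6253/1.6400 = 99.1%.

99.1%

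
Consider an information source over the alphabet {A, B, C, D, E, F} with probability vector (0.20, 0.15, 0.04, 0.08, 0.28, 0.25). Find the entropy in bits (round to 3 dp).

H = −Σ pᵢ log₂ pᵢ.
−0.20·log₂(0.20) = 0.4644
−0.15·log₂(0.15) = 0.4105
−0.04·log₂(0.04) = 0.1858
−0.08·log₂(0.08) = 0.2915
−0.28·log₂(0.28) = 0.5142
−0.25·log₂(0.25) = 0.5000
Sum ≈ 2.3664 → 2.366 bits.

2.366 bits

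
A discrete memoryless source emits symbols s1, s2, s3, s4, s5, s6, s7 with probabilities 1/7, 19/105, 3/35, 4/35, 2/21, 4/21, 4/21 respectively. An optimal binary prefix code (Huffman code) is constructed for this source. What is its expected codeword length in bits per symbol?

Repeatedly combine the two least-probable nodes; the expected code length is the sum of the merged weights.
merge 3/35 + 2/21 → 19/105
merge 4/35 + 1/7 → 9/35
merge 19/105 + 19/105 → 38/105
merge 4/21 + 4/21 → 8/21
merge 9/35 + 38/105 → 13/21
merge 8/21 + 13/21 → 1
L = 19/105 + 9/35 + 38/105 + 8/21 + 13/21 + 1 = 14/5 = 2.8 bits/symbol.

2.8 bits/symbol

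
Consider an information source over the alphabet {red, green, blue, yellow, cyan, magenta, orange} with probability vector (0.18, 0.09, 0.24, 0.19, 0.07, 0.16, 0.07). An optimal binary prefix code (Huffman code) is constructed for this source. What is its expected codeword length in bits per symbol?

2.71 bits/symbol

Repeatedly combine the two least-probable nodes; the expected code length is the sum of the merged weights.
merge 7/100 + 7/100 → 7/50
merge 9/100 + 7/50 → 23/100
merge 4/25 + 9/50 → 17/50
merge 19/100 + 23/100 → 21/50
merge 6/25 + 17/50 → 29/50
merge 21/50 + 29/50 → 1
L = 7/50 + 23/100 + 17/50 + 21/50 + 29/50 + 1 = 271/100 = 2.71 bits/symbol.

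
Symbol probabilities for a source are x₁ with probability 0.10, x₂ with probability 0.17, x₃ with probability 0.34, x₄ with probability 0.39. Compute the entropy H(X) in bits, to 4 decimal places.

1.8258 bits

H = −Σ pᵢ log₂ pᵢ.
−0.10·log₂(0.10) = 0.3322
−0.17·log₂(0.17) = 0.4346
−0.34·log₂(0.34) = 0.5292
−0.39·log₂(0.39) = 0.5298
Sum ≈ 1.8258 → 1.8258 bits.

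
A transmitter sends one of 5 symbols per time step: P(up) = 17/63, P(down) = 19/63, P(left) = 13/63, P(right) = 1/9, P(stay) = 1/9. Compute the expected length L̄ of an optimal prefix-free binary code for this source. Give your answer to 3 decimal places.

Repeatedly combine the two least-probable nodes; the expected code length is the sum of the merged weights.
merge 1/9 + 1/9 → 2/9
merge 13/63 + 2/9 → 3/7
merge 17/63 + 19/63 → 4/7
merge 3/7 + 4/7 → 1
L = 2/9 + 3/7 + 4/7 + 1 = 20/9 ≈ 2.222 bits/symbol.

2.222 bits/symbol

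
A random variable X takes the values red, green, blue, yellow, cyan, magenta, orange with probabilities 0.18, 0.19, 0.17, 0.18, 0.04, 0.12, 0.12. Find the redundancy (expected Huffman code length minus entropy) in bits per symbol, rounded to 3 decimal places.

Entropy H = −Σ p log₂ p ≈ 2.7003 bits.
Huffman merges: 1/25+3/25→4/25; 3/25+4/25→7/25; 17/100+9/50→7/20; 9/50+19/100→37/100; 7/25+7/20→63/100; 37/100+63/100→1. L = 279/100 ≈ 2.7900.
L − H = 2.7900 − 2.7003 = 0.090 bits.

0.090 bits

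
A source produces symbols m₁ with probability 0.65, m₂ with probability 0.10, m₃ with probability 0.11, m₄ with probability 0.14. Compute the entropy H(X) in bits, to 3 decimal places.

H = −Σ pᵢ log₂ pᵢ.
−0.65·log₂(0.65) = 0.4040
−0.10·log₂(0.10) = 0.3322
−0.11·log₂(0.11) = 0.3503
−0.14·log₂(0.14) = 0.3971
Sum ≈ 1.4836 → 1.484 bits.

1.484 bits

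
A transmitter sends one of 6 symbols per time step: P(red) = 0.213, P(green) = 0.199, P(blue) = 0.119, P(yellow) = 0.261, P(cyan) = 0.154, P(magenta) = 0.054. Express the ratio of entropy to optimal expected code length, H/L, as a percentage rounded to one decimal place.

Entropy H = −Σ p log₂ p ≈ 2.4530 bits.
Huffman merges: 27/500+119/1000→173/1000; 77/500+173/1000→327/1000; 199/1000+213/1000→103/250; 261/1000+327/1000→147/250; 103/250+147/250→1. L = 5/2 ≈ 2.5000.
Efficiency = H/L = 2.4530/2.5000 = 98.1%.

98.1%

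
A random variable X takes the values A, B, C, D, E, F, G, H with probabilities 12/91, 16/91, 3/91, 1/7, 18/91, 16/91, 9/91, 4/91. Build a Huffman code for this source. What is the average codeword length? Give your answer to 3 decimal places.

Repeatedly combine the two least-probable nodes; the expected code length is the sum of the merged weights.
merge 3/91 + 4/91 → 1/13
merge 1/13 + 9/91 → 16/91
merge 12/91 + 1/7 → 25/91
merge 16/91 + 16/91 → 32/91
merge 16/91 + 18/91 → 34/91
merge 25/91 + 32/91 → 57/91
merge 34/91 + 57/91 → 1
L = 1/13 + 16/91 + 25/91 + 32/91 + 34/91 + 57/91 + 1 = 262/91 ≈ 2.879 bits/symbol.

2.879 bits/symbol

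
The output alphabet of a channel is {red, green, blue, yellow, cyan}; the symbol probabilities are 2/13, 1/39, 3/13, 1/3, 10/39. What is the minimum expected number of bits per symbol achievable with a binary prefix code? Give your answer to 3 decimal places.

2.179 bits/symbol

Repeatedly combine the two least-probable nodes; the expected code length is the sum of the merged weights.
merge 1/39 + 2/13 → 7/39
merge 7/39 + 3/13 → 16/39
merge 10/39 + 1/3 → 23/39
merge 16/39 + 23/39 → 1
L = 7/39 + 16/39 + 23/39 + 1 = 85/39 ≈ 2.179 bits/symbol.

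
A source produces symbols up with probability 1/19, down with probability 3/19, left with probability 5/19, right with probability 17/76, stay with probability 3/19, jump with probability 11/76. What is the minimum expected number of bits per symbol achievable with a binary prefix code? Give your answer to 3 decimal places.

Repeatedly combine the two least-probable nodes; the expected code length is the sum of the merged weights.
merge 1/19 + 11/76 → 15/76
merge 3/19 + 3/19 → 6/19
merge 15/76 + 17/76 → 8/19
merge 5/19 + 6/19 → 11/19
merge 8/19 + 11/19 → 1
L = 15/76 + 6/19 + 8/19 + 11/19 + 1 = 191/76 ≈ 2.513 bits/symbol.

2.513 bits/symbol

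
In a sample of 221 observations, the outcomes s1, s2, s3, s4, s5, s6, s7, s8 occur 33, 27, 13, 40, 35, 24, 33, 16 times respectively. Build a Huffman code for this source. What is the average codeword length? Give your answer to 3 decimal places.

Probabilities are the counts divided by 221.
Repeatedly combine the two least-probable nodes; the expected code length is the sum of the merged weights.
merge 1/17 + 16/221 → 29/221
merge 24/221 + 27/221 → 3/13
merge 29/221 + 33/221 → 62/221
merge 33/221 + 35/221 → 4/13
merge 40/221 + 3/13 → 7/17
merge 62/221 + 4/13 → 10/17
merge 7/17 + 10/17 → 1
L = 29/221 + 3/13 + 62/221 + 4/13 + 7/17 + 10/17 + 1 = 652/221 ≈ 2.950 bits/symbol.

2.950 bits/symbol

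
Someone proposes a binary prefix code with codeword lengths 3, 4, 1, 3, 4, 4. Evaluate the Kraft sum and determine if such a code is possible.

0.9375; yes

With common denominator 2^4 = 16: Σ 2^(−ℓᵢ) = 2/16 + 1/16 + 8/16 + 2/16 + 1/16 + 1/16 = 15/16 = 0.9375.
Kraft's inequality requires Σ ≤ 1; here Σ = 0.9375 ≤ 1, so such a prefix code exists.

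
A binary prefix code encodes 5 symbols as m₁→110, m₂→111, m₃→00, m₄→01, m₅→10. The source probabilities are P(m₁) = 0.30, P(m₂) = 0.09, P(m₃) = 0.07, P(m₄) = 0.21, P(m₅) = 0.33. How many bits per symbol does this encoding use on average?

L̄ = Σ pᵢ·ℓᵢ = 0.30·3 + 0.09·3 + 0.07·2 + 0.21·2 + 0.33·2 = 2.39 bits/symbol.

2.39 bits/symbol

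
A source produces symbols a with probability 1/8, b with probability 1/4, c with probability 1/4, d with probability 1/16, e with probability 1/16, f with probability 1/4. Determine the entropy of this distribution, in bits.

Each probability is a power of 1/2, so log₂(1/p) is an integer.
H = Σ p·log₂(1/p) = 1/8·3 + 1/4·2 + 1/4·2 + 1/16·4 + 1/16·4 + 1/4·2 = 2.375 bits.

2.375 bits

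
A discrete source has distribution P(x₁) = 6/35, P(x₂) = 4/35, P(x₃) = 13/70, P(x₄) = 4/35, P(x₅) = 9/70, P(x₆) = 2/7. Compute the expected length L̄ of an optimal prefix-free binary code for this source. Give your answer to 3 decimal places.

Repeatedly combine the two least-probable nodes; the expected code length is the sum of the merged weights.
merge 4/35 + 4/35 → 8/35
merge 9/70 + 6/35 → 3/10
merge 13/70 + 8/35 → 29/70
merge 2/7 + 3/10 → 41/70
merge 29/70 + 41/70 → 1
L = 8/35 + 3/10 + 29/70 + 41/70 + 1 = 177/70 ≈ 2.529 bits/symbol.

2.529 bits/symbol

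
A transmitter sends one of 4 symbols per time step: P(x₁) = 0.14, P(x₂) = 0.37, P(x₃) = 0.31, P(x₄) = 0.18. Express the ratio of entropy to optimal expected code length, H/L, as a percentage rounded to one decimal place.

97.3%

Entropy H = −Σ p log₂ p ≈ 1.8969 bits.
Huffman merges: 7/50+9/50→8/25; 31/100+8/25→63/100; 37/100+63/100→1. L = 39/20 ≈ 1.9500.
Efficiency = H/L = 1.8969/1.9500 = 97.3%.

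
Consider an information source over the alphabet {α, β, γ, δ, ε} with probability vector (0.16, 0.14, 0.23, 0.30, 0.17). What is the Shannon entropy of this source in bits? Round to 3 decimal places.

2.263 bits

H = −Σ pᵢ log₂ pᵢ.
−0.16·log₂(0.16) = 0.4230
−0.14·log₂(0.14) = 0.3971
−0.23·log₂(0.23) = 0.4877
−0.30·log₂(0.30) = 0.5211
−0.17·log₂(0.17) = 0.4346
Sum ≈ 2.2635 → 2.263 bits.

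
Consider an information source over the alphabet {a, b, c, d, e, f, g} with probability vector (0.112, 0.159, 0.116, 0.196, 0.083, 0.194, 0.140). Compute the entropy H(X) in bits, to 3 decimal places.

H = −Σ pᵢ log₂ pᵢ.
−0.112·log₂(0.112) = 0.3537
−0.159·log₂(0.159) = 0.4218
−0.116·log₂(0.116) = 0.3605
−0.196·log₂(0.196) = 0.4608
−0.083·log₂(0.083) = 0.2980
−0.194·log₂(0.194) = 0.4590
−0.140·log₂(0.140) = 0.3971
Sum ≈ 2.7510 → 2.751 bits.

2.751 bits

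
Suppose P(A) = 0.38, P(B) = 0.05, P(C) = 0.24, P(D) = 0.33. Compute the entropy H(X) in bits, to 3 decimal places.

1.769 bits

H = −Σ pᵢ log₂ pᵢ.
−0.38·log₂(0.38) = 0.5305
−0.05·log₂(0.05) = 0.2161
−0.24·log₂(0.24) = 0.4941
−0.33·log₂(0.33) = 0.5278
Sum ≈ 1.7685 → 1.769 bits.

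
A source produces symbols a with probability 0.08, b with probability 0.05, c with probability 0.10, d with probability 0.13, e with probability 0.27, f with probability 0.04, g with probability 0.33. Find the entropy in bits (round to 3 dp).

H = −Σ pᵢ log₂ pᵢ.
−0.08·log₂(0.08) = 0.2915
−0.05·log₂(0.05) = 0.2161
−0.10·log₂(0.10) = 0.3322
−0.13·log₂(0.13) = 0.3826
−0.27·log₂(0.27) = 0.5100
−0.04·log₂(0.04) = 0.1858
−0.33·log₂(0.33) = 0.5278
Sum ≈ 2.4460 → 2.446 bits.

2.446 bits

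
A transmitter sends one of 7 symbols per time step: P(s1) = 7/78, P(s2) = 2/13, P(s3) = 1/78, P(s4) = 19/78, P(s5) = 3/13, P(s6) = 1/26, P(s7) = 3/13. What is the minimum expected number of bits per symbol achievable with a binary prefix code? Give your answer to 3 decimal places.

2.487 bits/symbol

Repeatedly combine the two least-probable nodes; the expected code length is the sum of the merged weights.
merge 1/78 + 1/26 → 2/39
merge 2/39 + 7/78 → 11/78
merge 11/78 + 2/13 → 23/78
merge 3/13 + 3/13 → 6/13
merge 19/78 + 23/78 → 7/13
merge 6/13 + 7/13 → 1
L = 2/39 + 11/78 + 23/78 + 6/13 + 7/13 + 1 = 97/39 ≈ 2.487 bits/symbol.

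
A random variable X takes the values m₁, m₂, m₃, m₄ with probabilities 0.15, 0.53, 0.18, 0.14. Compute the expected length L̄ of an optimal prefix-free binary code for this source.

Repeatedly combine the two least-probable nodes; the expected code length is the sum of the merged weights.
merge 7/50 + 3/20 → 29/100
merge 9/50 + 29/100 → 47/100
merge 47/100 + 53/100 → 1
L = 29/100 + 47/100 + 1 = 44/25 = 1.76 bits/symbol.

1.76 bits/symbol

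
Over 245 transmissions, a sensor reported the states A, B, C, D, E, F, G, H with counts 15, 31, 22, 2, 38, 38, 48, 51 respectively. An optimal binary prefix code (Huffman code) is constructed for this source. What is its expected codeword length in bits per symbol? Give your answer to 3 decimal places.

Probabilities are the counts divided by 245.
Repeatedly combine the two least-probable nodes; the expected code length is the sum of the merged weights.
merge 2/245 + 3/49 → 17/245
merge 17/245 + 22/245 → 39/245
merge 31/245 + 38/245 → 69/245
merge 38/245 + 39/245 → 11/35
merge 48/245 + 51/245 → 99/245
merge 69/245 + 11/35 → 146/245
merge 99/245 + 146/245 → 1
L = 17/245 + 39/245 + 69/245 + 11/35 + 99/245 + 146/245 + 1 = 692/245 ≈ 2.824 bits/symbol.

2.824 bits/symbol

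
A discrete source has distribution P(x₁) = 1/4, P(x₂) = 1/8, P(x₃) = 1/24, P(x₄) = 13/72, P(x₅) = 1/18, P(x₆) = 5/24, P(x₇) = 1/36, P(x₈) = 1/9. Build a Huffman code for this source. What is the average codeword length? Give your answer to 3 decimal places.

Repeatedly combine the two least-probable nodes; the expected code length is the sum of the merged weights.
merge 1/36 + 1/24 → 5/72
merge 1/18 + 5/72 → 1/8
merge 1/9 + 1/8 → 17/72
merge 1/8 + 13/72 → 11/36
merge 5/24 + 17/72 → 4/9
merge 1/4 + 11/36 → 5/9
merge 4/9 + 5/9 → 1
L = 5/72 + 1/8 + 17/72 + 11/36 + 4/9 + 5/9 + 1 = 197/72 ≈ 2.736 bits/symbol.

2.736 bits/symbol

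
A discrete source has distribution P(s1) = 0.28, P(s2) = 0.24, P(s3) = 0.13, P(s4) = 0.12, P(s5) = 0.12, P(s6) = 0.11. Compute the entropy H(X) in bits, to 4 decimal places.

2.4754 bits

H = −Σ pᵢ log₂ pᵢ.
−0.28·log₂(0.28) = 0.5142
−0.24·log₂(0.24) = 0.4941
−0.13·log₂(0.13) = 0.3826
−0.12·log₂(0.12) = 0.3671
−0.12·log₂(0.12) = 0.3671
−0.11·log₂(0.11) = 0.3503
Sum ≈ 2.4754 → 2.4754 bits.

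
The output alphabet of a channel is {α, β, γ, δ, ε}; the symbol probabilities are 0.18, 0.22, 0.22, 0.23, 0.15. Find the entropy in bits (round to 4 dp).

2.3047 bits

H = −Σ pᵢ log₂ pᵢ.
−0.18·log₂(0.18) = 0.4453
−0.22·log₂(0.22) = 0.4806
−0.22·log₂(0.22) = 0.4806
−0.23·log₂(0.23) = 0.4877
−0.15·log₂(0.15) = 0.4105
Sum ≈ 2.3047 → 2.3047 bits.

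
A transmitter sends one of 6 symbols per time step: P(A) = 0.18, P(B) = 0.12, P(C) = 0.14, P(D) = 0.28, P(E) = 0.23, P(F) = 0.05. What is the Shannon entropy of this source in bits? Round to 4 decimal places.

2.4275 bits

H = −Σ pᵢ log₂ pᵢ.
−0.18·log₂(0.18) = 0.4453
−0.12·log₂(0.12) = 0.3671
−0.14·log₂(0.14) = 0.3971
−0.28·log₂(0.28) = 0.5142
−0.23·log₂(0.23) = 0.4877
−0.05·log₂(0.05) = 0.2161
Sum ≈ 2.4275 → 2.4275 bits.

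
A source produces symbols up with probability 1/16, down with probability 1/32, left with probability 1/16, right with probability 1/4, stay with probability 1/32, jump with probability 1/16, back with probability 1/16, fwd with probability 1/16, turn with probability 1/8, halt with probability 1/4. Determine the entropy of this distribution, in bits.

Each probability is a power of 1/2, so log₂(1/p) is an integer.
H = Σ p·log₂(1/p) = 1/16·4 + 1/32·5 + 1/16·4 + 1/4·2 + 1/32·5 + 1/16·4 + 1/16·4 + 1/16·4 + 1/8·3 + 1/4·2 = 2.9375 bits.

2.9375 bits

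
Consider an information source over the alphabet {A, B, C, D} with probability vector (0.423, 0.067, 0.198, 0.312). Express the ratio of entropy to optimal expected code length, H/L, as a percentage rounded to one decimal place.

96.3%

Entropy H = −Σ p log₂ p ≈ 1.7732 bits.
Huffman merges: 67/1000+99/500→53/200; 53/200+39/125→577/1000; 423/1000+577/1000→1. L = 921/500 ≈ 1.8420.
Efficiency = H/L = 1.7732/1.8420 = 96.3%.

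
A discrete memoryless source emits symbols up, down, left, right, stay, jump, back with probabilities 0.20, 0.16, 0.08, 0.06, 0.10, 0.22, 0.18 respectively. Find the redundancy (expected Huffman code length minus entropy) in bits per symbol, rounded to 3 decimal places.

0.039 bits

Entropy H = −Σ p log₂ p ≈ 2.6805 bits.
Huffman merges: 3/50+2/25→7/50; 1/10+7/50→6/25; 4/25+9/50→17/50; 1/5+11/50→21/50; 6/25+17/50→29/50; 21/50+29/50→1. L = 68/25 ≈ 2.7200.
L − H = 2.7200 − 2.6805 = 0.039 bits.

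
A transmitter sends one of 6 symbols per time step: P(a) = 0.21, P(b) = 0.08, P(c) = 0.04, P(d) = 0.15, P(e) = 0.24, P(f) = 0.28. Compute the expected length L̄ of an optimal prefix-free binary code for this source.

2.39 bits/symbol

Repeatedly combine the two least-probable nodes; the expected code length is the sum of the merged weights.
merge 1/25 + 2/25 → 3/25
merge 3/25 + 3/20 → 27/100
merge 21/100 + 6/25 → 9/20
merge 27/100 + 7/25 → 11/20
merge 9/20 + 11/20 → 1
L = 3/25 + 27/100 + 9/20 + 11/20 + 1 = 239/100 = 2.39 bits/symbol.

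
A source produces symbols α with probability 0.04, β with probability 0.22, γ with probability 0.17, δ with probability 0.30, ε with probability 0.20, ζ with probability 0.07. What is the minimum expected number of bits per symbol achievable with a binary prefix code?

Repeatedly combine the two least-probable nodes; the expected code length is the sum of the merged weights.
merge 1/25 + 7/100 → 11/100
merge 11/100 + 17/100 → 7/25
merge 1/5 + 11/50 → 21/50
merge 7/25 + 3/10 → 29/50
merge 21/50 + 29/50 → 1
L = 11/100 + 7/25 + 21/50 + 29/50 + 1 = 239/100 = 2.39 bits/symbol.

2.39 bits/symbol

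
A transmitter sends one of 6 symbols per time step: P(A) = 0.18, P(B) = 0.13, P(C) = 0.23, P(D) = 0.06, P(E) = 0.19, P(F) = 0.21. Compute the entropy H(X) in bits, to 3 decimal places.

2.487 bits

H = −Σ pᵢ log₂ pᵢ.
−0.18·log₂(0.18) = 0.4453
−0.13·log₂(0.13) = 0.3826
−0.23·log₂(0.23) = 0.4877
−0.06·log₂(0.06) = 0.2435
−0.19·log₂(0.19) = 0.4552
−0.21·log₂(0.21) = 0.4728
Sum ≈ 2.4872 → 2.487 bits.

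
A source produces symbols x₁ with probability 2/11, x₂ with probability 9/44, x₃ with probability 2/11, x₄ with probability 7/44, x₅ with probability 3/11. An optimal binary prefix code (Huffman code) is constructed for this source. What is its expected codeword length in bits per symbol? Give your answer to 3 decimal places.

Repeatedly combine the two least-probable nodes; the expected code length is the sum of the merged weights.
merge 7/44 + 2/11 → 15/44
merge 2/11 + 9/44 → 17/44
merge 3/11 + 15/44 → 27/44
merge 17/44 + 27/44 → 1
L = 15/44 + 17/44 + 27/44 + 1 = 103/44 ≈ 2.341 bits/symbol.

2.341 bits/symbol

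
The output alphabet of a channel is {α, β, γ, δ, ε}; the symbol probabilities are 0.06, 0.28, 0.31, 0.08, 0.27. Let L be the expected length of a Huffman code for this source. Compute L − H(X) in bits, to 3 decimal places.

0.057 bits

Entropy H = −Σ p log₂ p ≈ 2.0831 bits.
Huffman merges: 3/50+2/25→7/50; 7/50+27/100→41/100; 7/25+31/100→59/100; 41/100+59/100→1. L = 107/50 ≈ 2.1400.
L − H = 2.1400 − 2.0831 = 0.057 bits.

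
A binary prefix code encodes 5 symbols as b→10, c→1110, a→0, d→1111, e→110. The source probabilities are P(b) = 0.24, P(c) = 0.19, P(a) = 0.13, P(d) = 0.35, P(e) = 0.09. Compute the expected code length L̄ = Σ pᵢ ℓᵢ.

3.04 bits/symbol

L̄ = Σ pᵢ·ℓᵢ = 0.24·2 + 0.19·4 + 0.13·1 + 0.35·4 + 0.09·3 = 3.04 bits/symbol.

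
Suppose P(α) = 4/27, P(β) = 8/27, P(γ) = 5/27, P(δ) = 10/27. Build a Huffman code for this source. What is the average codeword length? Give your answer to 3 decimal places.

1.963 bits/symbol

Repeatedly combine the two least-probable nodes; the expected code length is the sum of the merged weights.
merge 4/27 + 5/27 → 1/3
merge 8/27 + 1/3 → 17/27
merge 10/27 + 17/27 → 1
L = 1/3 + 17/27 + 1 = 53/27 ≈ 1.963 bits/symbol.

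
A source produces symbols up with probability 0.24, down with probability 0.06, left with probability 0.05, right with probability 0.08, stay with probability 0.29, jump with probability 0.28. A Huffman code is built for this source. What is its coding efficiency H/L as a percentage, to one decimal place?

Entropy H = −Σ p log₂ p ≈ 2.2774 bits.
Huffman merges: 1/20+3/50→11/100; 2/25+11/100→19/100; 19/100+6/25→43/100; 7/25+29/100→57/100; 43/100+57/100→1. L = 23/10 ≈ 2.3000.
Efficiency = H/L = 2.2774/2.3000 = 99.0%.

99.0%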